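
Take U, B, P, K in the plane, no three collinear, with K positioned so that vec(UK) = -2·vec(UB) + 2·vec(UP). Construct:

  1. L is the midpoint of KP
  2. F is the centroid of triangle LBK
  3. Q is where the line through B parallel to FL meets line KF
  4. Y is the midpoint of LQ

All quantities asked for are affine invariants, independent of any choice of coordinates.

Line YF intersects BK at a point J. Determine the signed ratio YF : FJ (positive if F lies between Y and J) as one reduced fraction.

YF:FJ = 3/2

Choose coordinates U = (0, 0), B = (1, 0), P = (0, 1), K = (-2, 2).
1. L is the midpoint of KP ⇒ L = (-1, 3/2)
2. F is the centroid of triangle LBK ⇒ F = (-2/3, 7/6)
3. Q is where the line through B parallel to FL meets line KF ⇒ Q = (2/3, 1/3)
4. Y is the midpoint of LQ ⇒ Y = (-1/6, 11/12)
line YF meets BK at J = (-1, 4/3)
F = Y + t·(J−Y) with t = 3/5, so YF:FJ = 3/5:2/5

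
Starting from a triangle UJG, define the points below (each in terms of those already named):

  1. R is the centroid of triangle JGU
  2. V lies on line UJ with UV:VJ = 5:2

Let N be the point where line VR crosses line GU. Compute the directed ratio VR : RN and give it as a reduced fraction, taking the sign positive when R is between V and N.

Work in coordinates with U = (0, 0), J = (1, 0), G = (0, 1).
1. R is the centroid of triangle JGU ⇒ R = (1/3, 1/3)
2. V lies on line UJ with UV:VJ = 5:2 ⇒ V = (5/7, 0)
line VR meets GU at N = (0, 5/8)
R = V + t·(N−V) with t = 8/15, so VR:RN = 8/15:7/15

VR:RN = 8/7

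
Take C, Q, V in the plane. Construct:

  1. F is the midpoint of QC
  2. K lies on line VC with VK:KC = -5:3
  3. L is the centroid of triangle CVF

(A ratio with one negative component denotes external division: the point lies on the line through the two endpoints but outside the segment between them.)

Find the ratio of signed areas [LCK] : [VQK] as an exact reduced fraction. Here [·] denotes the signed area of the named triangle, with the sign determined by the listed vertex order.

Work in coordinates with C = (0, 0), Q = (1, 0), V = (0, 1).
1. F is the midpoint of QC ⇒ F = (1/2, 0)
2. K lies on line VC with VK:KC = -5:3 ⇒ K = (0, -3/2)
3. L is the centroid of triangle CVF ⇒ L = (1/6, 1/3)
2·[LCK] = 1/4, 2·[VQK] = -5/2
[LCK]:[VQK] = 1/4:-5/2 = -1/10

[LCK]:[VQK] = -1/10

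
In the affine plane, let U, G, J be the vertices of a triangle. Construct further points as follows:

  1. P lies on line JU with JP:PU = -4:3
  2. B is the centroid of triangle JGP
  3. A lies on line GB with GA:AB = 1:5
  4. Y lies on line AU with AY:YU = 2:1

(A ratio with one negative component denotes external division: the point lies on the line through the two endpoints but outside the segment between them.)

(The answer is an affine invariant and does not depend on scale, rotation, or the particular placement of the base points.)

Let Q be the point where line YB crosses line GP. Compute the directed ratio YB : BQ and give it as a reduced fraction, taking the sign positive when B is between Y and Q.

Assign U = (0, 0), G = (1, 0), J = (0, 1) — the answer is frame-independent, so this choice is without loss of generality.
1. P lies on line JU with JP:PU = -4:3 ⇒ P = (0, -3)
2. B is the centroid of triangle JGP ⇒ B = (1/3, -2/3)
3. A lies on line GB with GA:AB = 1:5 ⇒ A = (8/9, -1/9)
4. Y lies on line AU with AY:YU = 2:1 ⇒ Y = (8/27, -1/27)
line YB meets GP at Q = (2/5, -9/5)
B = Y + t·(Q−Y) with t = 5/14, so YB:BQ = 5/14:9/14

YB:BQ = 5/9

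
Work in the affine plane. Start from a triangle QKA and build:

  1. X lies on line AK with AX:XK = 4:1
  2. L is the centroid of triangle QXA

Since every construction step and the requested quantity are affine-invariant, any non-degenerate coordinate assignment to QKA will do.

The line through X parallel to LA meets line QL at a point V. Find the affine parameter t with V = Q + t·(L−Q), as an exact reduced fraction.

t = 2

Set Q = (0, 0), K = (1, 0), A = (0, 1); any affine frame gives the same invariant.
1. X lies on line AK with AX:XK = 4:1 ⇒ X = (4/5, 1/5)
2. L is the centroid of triangle QXA ⇒ L = (4/15, 2/5)
through X parallel to LA: direction (-4/15, 3/5); meets QL at V = (8/15, 4/5)
V = Q + t·(L−Q) with t = 2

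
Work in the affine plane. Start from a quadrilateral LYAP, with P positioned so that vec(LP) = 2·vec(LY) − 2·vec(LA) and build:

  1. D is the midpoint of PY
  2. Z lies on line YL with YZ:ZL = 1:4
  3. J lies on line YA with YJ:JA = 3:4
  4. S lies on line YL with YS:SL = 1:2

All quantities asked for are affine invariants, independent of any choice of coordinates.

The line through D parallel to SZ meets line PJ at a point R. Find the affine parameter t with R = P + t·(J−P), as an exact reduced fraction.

t = 7/17

Assign L = (0, 0), Y = (1, 0), A = (0, 1), P = (2, -2) — the answer is frame-independent, so this choice is without loss of generality.
1. D is the midpoint of PY ⇒ D = (3/2, -1)
2. Z lies on line YL with YZ:ZL = 1:4 ⇒ Z = (4/5, 0)
3. J lies on line YA with YJ:JA = 3:4 ⇒ J = (4/7, 3/7)
4. S lies on line YL with YS:SL = 1:2 ⇒ S = (2/3, 0)
through D parallel to SZ: direction (2/15, 0); meets PJ at R = (24/17, -1)
R = P + t·(J−P) with t = 7/17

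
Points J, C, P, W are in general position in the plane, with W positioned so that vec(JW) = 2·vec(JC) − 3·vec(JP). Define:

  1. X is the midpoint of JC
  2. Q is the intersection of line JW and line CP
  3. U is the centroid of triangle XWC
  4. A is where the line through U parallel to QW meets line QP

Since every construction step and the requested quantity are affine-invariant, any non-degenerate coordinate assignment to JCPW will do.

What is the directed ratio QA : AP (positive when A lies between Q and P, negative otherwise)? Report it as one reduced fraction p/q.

Set J = (0, 0), C = (1, 0), P = (0, 1), W = (2, -3); any affine frame gives the same invariant.
1. X is the midpoint of JC ⇒ X = (1/2, 0)
2. Q is the intersection of line JW and line CP ⇒ Q = (-2, 3)
3. U is the centroid of triangle XWC ⇒ U = (7/6, -1)
4. A is where the line through U parallel to QW meets line QP ⇒ A = (-1/2, 3/2)
A = Q + t·(P−Q) with t = 3/4, so QA:AP = t:(1−t) = 3/4:1/4

QA:AP = 3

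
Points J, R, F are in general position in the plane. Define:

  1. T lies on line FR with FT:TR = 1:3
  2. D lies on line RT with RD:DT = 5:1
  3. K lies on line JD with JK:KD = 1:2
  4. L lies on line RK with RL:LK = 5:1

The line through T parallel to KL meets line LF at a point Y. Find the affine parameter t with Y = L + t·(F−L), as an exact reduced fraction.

Set J = (0, 0), R = (1, 0), F = (0, 1); any affine frame gives the same invariant.
1. T lies on line FR with FT:TR = 1:3 ⇒ T = (1/4, 3/4)
2. D lies on line RT with RD:DT = 5:1 ⇒ D = (3/8, 5/8)
3. K lies on line JD with JK:KD = 1:2 ⇒ K = (1/8, 5/24)
4. L lies on line RK with RL:LK = 5:1 ⇒ L = (13/48, 25/144)
through T parallel to KL: direction (7/48, -5/144); meets LF at Y = (13/192, 457/576)
Y = L + t·(F−L) with t = 3/4

t = 3/4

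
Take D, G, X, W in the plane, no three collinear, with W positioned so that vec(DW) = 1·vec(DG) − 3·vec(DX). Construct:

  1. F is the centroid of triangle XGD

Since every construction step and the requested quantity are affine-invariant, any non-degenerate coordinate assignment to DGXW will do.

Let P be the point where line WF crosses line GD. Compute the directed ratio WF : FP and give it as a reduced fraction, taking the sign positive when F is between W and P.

Work in coordinates with D = (0, 0), G = (1, 0), X = (0, 1), W = (1, -3).
1. F is the centroid of triangle XGD ⇒ F = (1/3, 1/3)
line WF meets GD at P = (2/5, 0)
F = W + t·(P−W) with t = 10/9, so WF:FP = 10/9:-1/9

WF:FP = -10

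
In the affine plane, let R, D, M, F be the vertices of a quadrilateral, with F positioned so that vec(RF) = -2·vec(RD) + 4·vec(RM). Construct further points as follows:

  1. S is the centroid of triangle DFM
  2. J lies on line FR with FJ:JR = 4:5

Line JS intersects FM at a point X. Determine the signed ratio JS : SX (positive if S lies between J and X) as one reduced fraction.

JS:SX = -11/3

Set R = (0, 0), D = (1, 0), M = (0, 1), F = (-2, 4); any affine frame gives the same invariant.
1. S is the centroid of triangle DFM ⇒ S = (-1/3, 5/3)
2. J lies on line FR with FJ:JR = 4:5 ⇒ J = (-10/9, 20/9)
line JS meets FM at X = (-6/11, 20/11)
S = J + t·(X−J) with t = 11/8, so JS:SX = 11/8:-3/8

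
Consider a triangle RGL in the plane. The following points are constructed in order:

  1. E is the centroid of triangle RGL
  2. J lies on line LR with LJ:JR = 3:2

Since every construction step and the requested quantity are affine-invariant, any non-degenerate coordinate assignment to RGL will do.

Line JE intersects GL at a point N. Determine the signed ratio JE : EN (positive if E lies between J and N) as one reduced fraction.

Work in coordinates with R = (0, 0), G = (1, 0), L = (0, 1).
1. E is the centroid of triangle RGL ⇒ E = (1/3, 1/3)
2. J lies on line LR with LJ:JR = 3:2 ⇒ J = (0, 2/5)
line JE meets GL at N = (3/4, 1/4)
E = J + t·(N−J) with t = 4/9, so JE:EN = 4/9:5/9

JE:EN = 4/5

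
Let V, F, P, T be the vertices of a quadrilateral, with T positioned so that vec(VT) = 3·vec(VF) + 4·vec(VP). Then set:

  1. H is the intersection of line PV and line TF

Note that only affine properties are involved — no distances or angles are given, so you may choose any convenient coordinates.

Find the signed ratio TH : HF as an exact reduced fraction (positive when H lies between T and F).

Set V = (0, 0), F = (1, 0), P = (0, 1), T = (3, 4); any affine frame gives the same invariant.
1. H is the intersection of line PV and line TF ⇒ H = (0, -2)
H = T + t·(F−T) with t = 3/2, so TH:HF = t:(1−t) = 3/2:-1/2

TH:HF = -3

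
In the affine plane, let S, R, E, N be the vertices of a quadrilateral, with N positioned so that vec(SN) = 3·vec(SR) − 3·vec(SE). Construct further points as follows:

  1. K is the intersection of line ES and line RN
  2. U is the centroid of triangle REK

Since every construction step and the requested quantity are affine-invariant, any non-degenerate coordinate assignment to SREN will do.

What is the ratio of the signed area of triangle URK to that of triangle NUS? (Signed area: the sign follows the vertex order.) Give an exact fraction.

[URK]:[NUS] = 1/21

Assign S = (0, 0), R = (1, 0), E = (0, 1), N = (3, -3) — the answer is frame-independent, so this choice is without loss of generality.
1. K is the intersection of line ES and line RN ⇒ K = (0, 3/2)
2. U is the centroid of triangle REK ⇒ U = (1/3, 5/6)
2·[URK] = 1/6, 2·[NUS] = 7/2
[URK]:[NUS] = 1/6:7/2 = 1/21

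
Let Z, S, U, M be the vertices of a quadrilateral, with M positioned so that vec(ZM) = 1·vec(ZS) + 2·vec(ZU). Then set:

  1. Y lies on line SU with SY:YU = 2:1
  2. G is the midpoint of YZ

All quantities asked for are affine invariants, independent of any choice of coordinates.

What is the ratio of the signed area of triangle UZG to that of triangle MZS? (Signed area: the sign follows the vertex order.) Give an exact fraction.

Choose coordinates Z = (0, 0), S = (1, 0), U = (0, 1), M = (1, 2).
1. Y lies on line SU with SY:YU = 2:1 ⇒ Y = (1/3, 2/3)
2. G is the midpoint of YZ ⇒ G = (1/6, 1/3)
2·[UZG] = 1/6, 2·[MZS] = 2
[UZG]:[MZS] = 1/6:2 = 1/12

[UZG]:[MZS] = 1/12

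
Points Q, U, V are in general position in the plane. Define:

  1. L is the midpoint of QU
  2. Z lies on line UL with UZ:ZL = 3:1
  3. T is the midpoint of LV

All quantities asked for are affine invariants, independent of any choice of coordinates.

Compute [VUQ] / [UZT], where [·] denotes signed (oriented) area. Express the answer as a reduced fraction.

Assign Q = (0, 0), U = (1, 0), V = (0, 1) — the answer is frame-independent, so this choice is without loss of generality.
1. L is the midpoint of QU ⇒ L = (1/2, 0)
2. Z lies on line UL with UZ:ZL = 3:1 ⇒ Z = (5/8, 0)
3. T is the midpoint of LV ⇒ T = (1/4, 1/2)
2·[VUQ] = -1, 2·[UZT] = -3/16
[VUQ]:[UZT] = -1:-3/16 = 16/3

[VUQ]:[UZT] = 16/3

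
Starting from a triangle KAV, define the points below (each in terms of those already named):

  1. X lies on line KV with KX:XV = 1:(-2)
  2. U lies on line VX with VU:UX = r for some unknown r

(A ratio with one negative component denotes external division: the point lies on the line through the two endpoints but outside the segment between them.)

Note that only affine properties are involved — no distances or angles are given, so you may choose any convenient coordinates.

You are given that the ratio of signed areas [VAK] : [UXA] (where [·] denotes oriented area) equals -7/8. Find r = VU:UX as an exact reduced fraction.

Choose coordinates K = (0, 0), A = (1, 0), V = (0, 1).
1. X lies on line KV with KX:XV = 1:(-2) ⇒ X = (0, -1)
2. With VU:UX = r, write λ = r/(r+1) so U = V + λ·(X−V); U is affine-linear in λ
Every point depending on U is an affine combination of U and λ-independent points, so each such coordinate is linear in λ; the λ² term in each signed area is a multiple of (X−V)×(X−V) = 0, so 2·[VAK] and 2·[UXA] are each linear in λ. Evaluating at λ=0 and λ=1:
  2·[VAK] = -1,   2·[UXA] = -2·λ + 2
So [VAK]:[UXA] = (-1) / (-2·λ + 2). Setting this equal to -7/8:
  -1 = -7/8·(-2·λ + 2)  ⇒  λ = 3/7
Then r = λ/(1−λ) = (3/7)/(4/7) = 3/4. Check: with r = 3/4, U = (0, 1/7) and [VAK]:[UXA] = -7/8 as required.

r = 3/4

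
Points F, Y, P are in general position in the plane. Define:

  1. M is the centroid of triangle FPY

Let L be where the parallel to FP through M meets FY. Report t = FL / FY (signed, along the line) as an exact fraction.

t = 1/3

Assign F = (0, 0), Y = (1, 0), P = (0, 1) — the answer is frame-independent, so this choice is without loss of generality.
1. M is the centroid of triangle FPY ⇒ M = (1/3, 1/3)
through M parallel to FP: direction (0, 1); meets FY at L = (1/3, 0)
L = F + t·(Y−F) with t = 1/3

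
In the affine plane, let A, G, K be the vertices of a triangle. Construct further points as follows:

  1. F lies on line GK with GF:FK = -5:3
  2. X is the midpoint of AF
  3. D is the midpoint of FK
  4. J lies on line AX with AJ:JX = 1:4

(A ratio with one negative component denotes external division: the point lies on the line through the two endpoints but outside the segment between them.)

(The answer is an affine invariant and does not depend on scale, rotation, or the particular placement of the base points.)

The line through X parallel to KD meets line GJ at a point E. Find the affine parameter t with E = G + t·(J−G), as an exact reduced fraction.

Set A = (0, 0), G = (1, 0), K = (0, 1); any affine frame gives the same invariant.
1. F lies on line GK with GF:FK = -5:3 ⇒ F = (-3/2, 5/2)
2. X is the midpoint of AF ⇒ X = (-3/4, 5/4)
3. D is the midpoint of FK ⇒ D = (-3/4, 7/4)
4. J lies on line AX with AJ:JX = 1:4 ⇒ J = (-3/20, 1/4)
through X parallel to KD: direction (-3/4, 3/4); meets GJ at E = (13/36, 5/36)
E = G + t·(J−G) with t = 5/9

t = 5/9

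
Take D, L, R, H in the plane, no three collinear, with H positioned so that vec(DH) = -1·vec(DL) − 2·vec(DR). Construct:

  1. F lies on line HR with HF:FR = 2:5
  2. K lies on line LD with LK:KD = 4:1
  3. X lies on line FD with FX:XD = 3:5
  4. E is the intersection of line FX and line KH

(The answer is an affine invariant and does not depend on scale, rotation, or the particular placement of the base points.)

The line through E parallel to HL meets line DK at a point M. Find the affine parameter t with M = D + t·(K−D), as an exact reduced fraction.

t = -15

Work in coordinates with D = (0, 0), L = (1, 0), R = (0, 1), H = (-1, -2).
1. F lies on line HR with HF:FR = 2:5 ⇒ F = (-5/7, -8/7)
2. K lies on line LD with LK:KD = 4:1 ⇒ K = (1/5, 0)
3. X lies on line FD with FX:XD = 3:5 ⇒ X = (-25/56, -5/7)
4. E is the intersection of line FX and line KH ⇒ E = (5, 8)
through E parallel to HL: direction (2, 2); meets DK at M = (-3, 0)
M = D + t·(K−D) with t = -15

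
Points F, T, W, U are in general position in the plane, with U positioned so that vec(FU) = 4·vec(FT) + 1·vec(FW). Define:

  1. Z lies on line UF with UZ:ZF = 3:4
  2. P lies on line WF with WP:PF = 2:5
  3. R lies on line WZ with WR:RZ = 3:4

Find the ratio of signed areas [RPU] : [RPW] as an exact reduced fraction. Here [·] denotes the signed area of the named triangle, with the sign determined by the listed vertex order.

[RPU]:[RPW] = -11/24

Work in coordinates with F = (0, 0), T = (1, 0), W = (0, 1), U = (4, 1).
1. Z lies on line UF with UZ:ZF = 3:4 ⇒ Z = (16/7, 4/7)
2. P lies on line WF with WP:PF = 2:5 ⇒ P = (0, 5/7)
3. R lies on line WZ with WR:RZ = 3:4 ⇒ R = (48/49, 40/49)
2·[RPU] = 44/343, 2·[RPW] = -96/343
[RPU]:[RPW] = 44/343:-96/343 = -11/24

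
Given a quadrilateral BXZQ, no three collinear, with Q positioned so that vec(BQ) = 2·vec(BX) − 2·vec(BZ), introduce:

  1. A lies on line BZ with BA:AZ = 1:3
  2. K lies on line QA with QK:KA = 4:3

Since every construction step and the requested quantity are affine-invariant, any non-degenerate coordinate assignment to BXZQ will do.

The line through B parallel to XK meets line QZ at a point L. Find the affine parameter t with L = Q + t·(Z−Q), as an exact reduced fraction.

Set B = (0, 0), X = (1, 0), Z = (0, 1), Q = (2, -2); any affine frame gives the same invariant.
1. A lies on line BZ with BA:AZ = 1:3 ⇒ A = (0, 1/4)
2. K lies on line QA with QK:KA = 4:3 ⇒ K = (6/7, -5/7)
through B parallel to XK: direction (-1/7, -5/7); meets QZ at L = (2/13, 10/13)
L = Q + t·(Z−Q) with t = 12/13

t = 12/13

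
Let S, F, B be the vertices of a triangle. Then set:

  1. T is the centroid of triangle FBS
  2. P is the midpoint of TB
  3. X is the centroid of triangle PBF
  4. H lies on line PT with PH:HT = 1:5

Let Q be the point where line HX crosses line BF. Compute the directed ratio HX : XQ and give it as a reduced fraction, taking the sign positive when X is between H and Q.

HX:XQ = 5/2

Choose coordinates S = (0, 0), F = (1, 0), B = (0, 1).
1. T is the centroid of triangle FBS ⇒ T = (1/3, 1/3)
2. P is the midpoint of TB ⇒ P = (1/6, 2/3)
3. X is the centroid of triangle PBF ⇒ X = (7/18, 5/9)
4. H lies on line PT with PH:HT = 1:5 ⇒ H = (7/36, 11/18)
line HX meets BF at Q = (7/15, 8/15)
X = H + t·(Q−H) with t = 5/7, so HX:XQ = 5/7:2/7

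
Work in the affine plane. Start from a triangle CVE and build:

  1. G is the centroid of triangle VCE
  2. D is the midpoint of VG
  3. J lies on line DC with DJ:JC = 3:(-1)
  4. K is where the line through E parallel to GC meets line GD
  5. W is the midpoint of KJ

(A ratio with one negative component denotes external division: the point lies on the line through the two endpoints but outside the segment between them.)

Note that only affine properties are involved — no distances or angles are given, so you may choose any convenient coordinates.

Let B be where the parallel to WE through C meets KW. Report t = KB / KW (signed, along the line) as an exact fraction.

Work in coordinates with C = (0, 0), V = (1, 0), E = (0, 1).
1. G is the centroid of triangle VCE ⇒ G = (1/3, 1/3)
2. D is the midpoint of VG ⇒ D = (2/3, 1/6)
3. J lies on line DC with DJ:JC = 3:(-1) ⇒ J = (-1/3, -1/12)
4. K is where the line through E parallel to GC meets line GD ⇒ K = (-1/3, 2/3)
5. W is the midpoint of KJ ⇒ W = (-1/3, 7/24)
through C parallel to WE: direction (1/3, 17/24); meets KW at B = (-1/3, -17/24)
B = K + t·(W−K) with t = 11/3

t = 11/3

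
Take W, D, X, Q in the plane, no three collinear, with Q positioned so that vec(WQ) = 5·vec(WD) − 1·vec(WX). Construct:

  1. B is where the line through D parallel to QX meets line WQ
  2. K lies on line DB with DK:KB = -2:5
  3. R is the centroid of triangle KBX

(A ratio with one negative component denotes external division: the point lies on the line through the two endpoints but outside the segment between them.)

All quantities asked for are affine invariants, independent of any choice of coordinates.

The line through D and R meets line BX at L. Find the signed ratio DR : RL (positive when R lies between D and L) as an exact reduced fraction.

Choose coordinates W = (0, 0), D = (1, 0), X = (0, 1), Q = (5, -1).
1. B is where the line through D parallel to QX meets line WQ ⇒ B = (2, -2/5)
2. K lies on line DB with DK:KB = -2:5 ⇒ K = (1/3, 4/15)
3. R is the centroid of triangle KBX ⇒ R = (7/9, 13/45)
line DR meets BX at L = (1/2, 13/20)
R = D + t·(L−D) with t = 4/9, so DR:RL = 4/9:5/9

DR:RL = 4/5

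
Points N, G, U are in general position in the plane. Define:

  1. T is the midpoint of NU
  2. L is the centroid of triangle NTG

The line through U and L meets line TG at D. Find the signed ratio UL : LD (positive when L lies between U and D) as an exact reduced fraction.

Assign N = (0, 0), G = (1, 0), U = (0, 1) — the answer is frame-independent, so this choice is without loss of generality.
1. T is the midpoint of NU ⇒ T = (0, 1/2)
2. L is the centroid of triangle NTG ⇒ L = (1/3, 1/6)
line UL meets TG at D = (1/4, 3/8)
L = U + t·(D−U) with t = 4/3, so UL:LD = 4/3:-1/3

UL:LD = -4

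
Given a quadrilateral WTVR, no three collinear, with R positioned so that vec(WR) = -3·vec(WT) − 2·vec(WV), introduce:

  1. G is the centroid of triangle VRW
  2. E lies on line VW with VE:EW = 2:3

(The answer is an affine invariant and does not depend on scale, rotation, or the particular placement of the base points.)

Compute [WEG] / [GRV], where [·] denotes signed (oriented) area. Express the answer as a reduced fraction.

[WEG]:[GRV] = -3/5

Assign W = (0, 0), T = (1, 0), V = (0, 1), R = (-3, -2) — the answer is frame-independent, so this choice is without loss of generality.
1. G is the centroid of triangle VRW ⇒ G = (-1, -1/3)
2. E lies on line VW with VE:EW = 2:3 ⇒ E = (0, 3/5)
2·[WEG] = 3/5, 2·[GRV] = -1
[WEG]:[GRV] = 3/5:-1 = -3/5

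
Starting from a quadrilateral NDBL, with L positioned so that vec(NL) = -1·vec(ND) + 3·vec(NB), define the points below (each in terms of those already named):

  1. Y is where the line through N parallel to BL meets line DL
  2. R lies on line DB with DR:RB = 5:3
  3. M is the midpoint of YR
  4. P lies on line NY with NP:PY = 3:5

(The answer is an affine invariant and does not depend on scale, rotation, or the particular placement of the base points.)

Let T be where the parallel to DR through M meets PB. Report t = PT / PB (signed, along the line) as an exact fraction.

t = -7

Set N = (0, 0), D = (1, 0), B = (0, 1), L = (-1, 3); any affine frame gives the same invariant.
1. Y is where the line through N parallel to BL meets line DL ⇒ Y = (-3, 6)
2. R lies on line DB with DR:RB = 5:3 ⇒ R = (3/8, 5/8)
3. M is the midpoint of YR ⇒ M = (-21/16, 53/16)
4. P lies on line NY with NP:PY = 3:5 ⇒ P = (-9/8, 9/4)
through M parallel to DR: direction (-5/8, 5/8); meets PB at T = (-9, 11)
T = P + t·(B−P) with t = -7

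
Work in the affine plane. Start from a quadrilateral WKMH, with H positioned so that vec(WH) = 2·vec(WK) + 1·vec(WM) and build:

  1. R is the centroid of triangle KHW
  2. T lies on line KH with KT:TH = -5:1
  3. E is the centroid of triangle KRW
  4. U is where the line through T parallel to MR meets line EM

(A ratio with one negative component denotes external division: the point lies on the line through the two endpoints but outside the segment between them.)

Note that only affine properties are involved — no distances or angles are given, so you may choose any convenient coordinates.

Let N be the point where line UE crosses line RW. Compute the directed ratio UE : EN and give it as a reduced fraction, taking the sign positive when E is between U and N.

Work in coordinates with W = (0, 0), K = (1, 0), M = (0, 1), H = (2, 1).
1. R is the centroid of triangle KHW ⇒ R = (1, 1/3)
2. T lies on line KH with KT:TH = -5:1 ⇒ T = (9/4, 5/4)
3. E is the centroid of triangle KRW ⇒ E = (2/3, 1/9)
4. U is where the line through T parallel to MR meets line EM ⇒ U = (-21/8, 9/2)
line UE meets RW at N = (3/5, 1/5)
E = U + t·(N−U) with t = 395/387, so UE:EN = 395/387:-8/387

UE:EN = -395/8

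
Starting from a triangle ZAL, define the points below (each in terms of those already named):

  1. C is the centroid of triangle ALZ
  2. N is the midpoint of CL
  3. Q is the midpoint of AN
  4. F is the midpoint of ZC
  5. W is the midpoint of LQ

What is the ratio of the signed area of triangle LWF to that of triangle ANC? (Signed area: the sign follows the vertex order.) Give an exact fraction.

[LWF]:[ANC] = -9/8

Work in coordinates with Z = (0, 0), A = (1, 0), L = (0, 1).
1. C is the centroid of triangle ALZ ⇒ C = (1/3, 1/3)
2. N is the midpoint of CL ⇒ N = (1/6, 2/3)
3. Q is the midpoint of AN ⇒ Q = (7/12, 1/3)
4. F is the midpoint of ZC ⇒ F = (1/6, 1/6)
5. W is the midpoint of LQ ⇒ W = (7/24, 2/3)
2·[LWF] = -3/16, 2·[ANC] = 1/6
[LWF]:[ANC] = -3/16:1/6 = -9/8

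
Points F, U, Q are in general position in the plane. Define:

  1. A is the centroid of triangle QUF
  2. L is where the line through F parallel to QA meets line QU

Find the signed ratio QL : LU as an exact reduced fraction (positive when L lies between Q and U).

Choose coordinates F = (0, 0), U = (1, 0), Q = (0, 1).
1. A is the centroid of triangle QUF ⇒ A = (1/3, 1/3)
2. L is where the line through F parallel to QA meets line QU ⇒ L = (-1, 2)
L = Q + t·(U−Q) with t = -1, so QL:LU = t:(1−t) = -1:2

QL:LU = -1/2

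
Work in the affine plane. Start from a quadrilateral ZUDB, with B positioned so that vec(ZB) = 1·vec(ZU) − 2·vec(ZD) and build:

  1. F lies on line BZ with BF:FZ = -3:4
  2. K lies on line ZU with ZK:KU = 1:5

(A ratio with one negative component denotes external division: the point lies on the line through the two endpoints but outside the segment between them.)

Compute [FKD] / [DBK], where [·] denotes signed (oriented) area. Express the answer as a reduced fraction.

[FKD]:[DBK] = 5

Choose coordinates Z = (0, 0), U = (1, 0), D = (0, 1), B = (1, -2).
1. F lies on line BZ with BF:FZ = -3:4 ⇒ F = (4, -8)
2. K lies on line ZU with ZK:KU = 1:5 ⇒ K = (1/6, 0)
2·[FKD] = -5/2, 2·[DBK] = -1/2
[FKD]:[DBK] = -5/2:-1/2 = 5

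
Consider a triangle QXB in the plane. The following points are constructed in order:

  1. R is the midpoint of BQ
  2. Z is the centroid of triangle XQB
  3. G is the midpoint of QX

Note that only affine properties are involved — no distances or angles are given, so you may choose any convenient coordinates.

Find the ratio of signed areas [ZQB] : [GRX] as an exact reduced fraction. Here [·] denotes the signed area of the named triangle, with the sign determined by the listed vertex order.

Work in coordinates with Q = (0, 0), X = (1, 0), B = (0, 1).
1. R is the midpoint of BQ ⇒ R = (0, 1/2)
2. Z is the centroid of triangle XQB ⇒ Z = (1/3, 1/3)
3. G is the midpoint of QX ⇒ G = (1/2, 0)
2·[ZQB] = -1/3, 2·[GRX] = -1/4
[ZQB]:[GRX] = -1/3:-1/4 = 4/3

[ZQB]:[GRX] = 4/3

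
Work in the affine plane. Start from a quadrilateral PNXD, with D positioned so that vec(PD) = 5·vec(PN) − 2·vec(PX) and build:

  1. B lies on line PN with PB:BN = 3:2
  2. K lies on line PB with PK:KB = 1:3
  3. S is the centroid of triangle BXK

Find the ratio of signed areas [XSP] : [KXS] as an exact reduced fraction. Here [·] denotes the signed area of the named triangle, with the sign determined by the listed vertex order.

Choose coordinates P = (0, 0), N = (1, 0), X = (0, 1), D = (5, -2).
1. B lies on line PN with PB:BN = 3:2 ⇒ B = (3/5, 0)
2. K lies on line PB with PK:KB = 1:3 ⇒ K = (3/20, 0)
3. S is the centroid of triangle BXK ⇒ S = (1/4, 1/3)
2·[XSP] = -1/4, 2·[KXS] = -3/20
[XSP]:[KXS] = -1/4:-3/20 = 5/3

[XSP]:[KXS] = 5/3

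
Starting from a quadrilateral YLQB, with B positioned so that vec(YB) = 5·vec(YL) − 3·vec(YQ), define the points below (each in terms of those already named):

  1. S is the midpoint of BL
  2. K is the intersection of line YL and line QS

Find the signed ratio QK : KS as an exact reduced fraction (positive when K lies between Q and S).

Work in coordinates with Y = (0, 0), L = (1, 0), Q = (0, 1), B = (5, -3).
1. S is the midpoint of BL ⇒ S = (3, -3/2)
2. K is the intersection of line YL and line QS ⇒ K = (6/5, 0)
K = Q + t·(S−Q) with t = 2/5, so QK:KS = t:(1−t) = 2/5:3/5

QK:KS = 2/3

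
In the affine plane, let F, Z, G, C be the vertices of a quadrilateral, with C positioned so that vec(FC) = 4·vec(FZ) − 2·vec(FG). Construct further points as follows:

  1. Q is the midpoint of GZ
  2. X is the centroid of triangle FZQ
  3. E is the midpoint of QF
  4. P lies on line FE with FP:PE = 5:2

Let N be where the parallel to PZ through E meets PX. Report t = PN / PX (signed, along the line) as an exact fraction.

Choose coordinates F = (0, 0), Z = (1, 0), G = (0, 1), C = (4, -2).
1. Q is the midpoint of GZ ⇒ Q = (1/2, 1/2)
2. X is the centroid of triangle FZQ ⇒ X = (1/2, 1/6)
3. E is the midpoint of QF ⇒ E = (1/4, 1/4)
4. P lies on line FE with FP:PE = 5:2 ⇒ P = (5/28, 5/28)
through E parallel to PZ: direction (23/28, -5/28); meets PX at N = (37/56, 9/56)
N = P + t·(X−P) with t = 3/2

t = 3/2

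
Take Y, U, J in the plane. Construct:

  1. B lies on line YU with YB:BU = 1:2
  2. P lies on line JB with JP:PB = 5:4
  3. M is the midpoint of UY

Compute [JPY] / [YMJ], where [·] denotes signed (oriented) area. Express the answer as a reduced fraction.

Choose coordinates Y = (0, 0), U = (1, 0), J = (0, 1).
1. B lies on line YU with YB:BU = 1:2 ⇒ B = (1/3, 0)
2. P lies on line JB with JP:PB = 5:4 ⇒ P = (5/27, 4/9)
3. M is the midpoint of UY ⇒ M = (1/2, 0)
2·[JPY] = -5/27, 2·[YMJ] = 1/2
[JPY]:[YMJ] = -5/27:1/2 = -10/27

[JPY]:[YMJ] = -10/27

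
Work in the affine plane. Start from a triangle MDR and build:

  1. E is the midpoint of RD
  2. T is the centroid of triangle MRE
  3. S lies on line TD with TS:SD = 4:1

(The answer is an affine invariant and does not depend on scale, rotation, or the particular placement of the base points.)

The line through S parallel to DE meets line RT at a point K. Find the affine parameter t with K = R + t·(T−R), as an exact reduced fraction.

Set M = (0, 0), D = (1, 0), R = (0, 1); any affine frame gives the same invariant.
1. E is the midpoint of RD ⇒ E = (1/2, 1/2)
2. T is the centroid of triangle MRE ⇒ T = (1/6, 1/2)
3. S lies on line TD with TS:SD = 4:1 ⇒ S = (5/6, 1/10)
through S parallel to DE: direction (-1/2, 1/2); meets RT at K = (1/30, 9/10)
K = R + t·(T−R) with t = 1/5

t = 1/5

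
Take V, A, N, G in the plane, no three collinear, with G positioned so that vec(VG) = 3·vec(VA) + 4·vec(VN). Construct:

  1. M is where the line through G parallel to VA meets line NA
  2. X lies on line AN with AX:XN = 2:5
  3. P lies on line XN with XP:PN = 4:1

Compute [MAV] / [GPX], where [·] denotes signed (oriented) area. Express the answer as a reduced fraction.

Set V = (0, 0), A = (1, 0), N = (0, 1), G = (3, 4); any affine frame gives the same invariant.
1. M is where the line through G parallel to VA meets line NA ⇒ M = (-3, 4)
2. X lies on line AN with AX:XN = 2:5 ⇒ X = (5/7, 2/7)
3. P lies on line XN with XP:PN = 4:1 ⇒ P = (1/7, 6/7)
2·[MAV] = -4, 2·[GPX] = 24/7
[MAV]:[GPX] = -4:24/7 = -7/6

[MAV]:[GPX] = -7/6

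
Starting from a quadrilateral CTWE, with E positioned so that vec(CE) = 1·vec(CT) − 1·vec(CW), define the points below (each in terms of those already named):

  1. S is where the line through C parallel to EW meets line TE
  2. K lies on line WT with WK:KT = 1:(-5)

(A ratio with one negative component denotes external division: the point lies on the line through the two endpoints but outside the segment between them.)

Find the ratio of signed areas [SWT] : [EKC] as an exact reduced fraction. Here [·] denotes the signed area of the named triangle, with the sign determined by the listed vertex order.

Work in coordinates with C = (0, 0), T = (1, 0), W = (0, 1), E = (1, -1).
1. S is where the line through C parallel to EW meets line TE ⇒ S = (1, -2)
2. K lies on line WT with WK:KT = 1:(-5) ⇒ K = (-1/4, 5/4)
2·[SWT] = -2, 2·[EKC] = 1
[SWT]:[EKC] = -2:1 = -2

[SWT]:[EKC] = -2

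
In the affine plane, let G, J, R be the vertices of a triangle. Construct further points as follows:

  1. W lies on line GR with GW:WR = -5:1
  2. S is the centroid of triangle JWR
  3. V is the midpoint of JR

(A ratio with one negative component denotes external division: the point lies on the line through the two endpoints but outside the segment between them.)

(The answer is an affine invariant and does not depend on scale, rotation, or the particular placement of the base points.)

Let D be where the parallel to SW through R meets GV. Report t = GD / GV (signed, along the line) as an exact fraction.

Work in coordinates with G = (0, 0), J = (1, 0), R = (0, 1).
1. W lies on line GR with GW:WR = -5:1 ⇒ W = (0, 5/4)
2. S is the centroid of triangle JWR ⇒ S = (1/3, 3/4)
3. V is the midpoint of JR ⇒ V = (1/2, 1/2)
through R parallel to SW: direction (-1/3, 1/2); meets GV at D = (2/5, 2/5)
D = G + t·(V−G) with t = 4/5

t = 4/5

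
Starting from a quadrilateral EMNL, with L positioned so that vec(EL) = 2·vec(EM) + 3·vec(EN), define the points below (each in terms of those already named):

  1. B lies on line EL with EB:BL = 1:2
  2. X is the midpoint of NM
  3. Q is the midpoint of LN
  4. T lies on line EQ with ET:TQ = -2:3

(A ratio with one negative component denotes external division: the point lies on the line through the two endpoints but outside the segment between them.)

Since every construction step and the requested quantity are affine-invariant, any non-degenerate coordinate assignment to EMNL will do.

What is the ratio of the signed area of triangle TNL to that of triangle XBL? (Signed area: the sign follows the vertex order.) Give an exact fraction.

Choose coordinates E = (0, 0), M = (1, 0), N = (0, 1), L = (2, 3).
1. B lies on line EL with EB:BL = 1:2 ⇒ B = (2/3, 1)
2. X is the midpoint of NM ⇒ X = (1/2, 1/2)
3. Q is the midpoint of LN ⇒ Q = (1, 2)
4. T lies on line EQ with ET:TQ = -2:3 ⇒ T = (-2, -4)
2·[TNL] = -6, 2·[XBL] = -1/3
[TNL]:[XBL] = -6:-1/3 = 18

[TNL]:[XBL] = 18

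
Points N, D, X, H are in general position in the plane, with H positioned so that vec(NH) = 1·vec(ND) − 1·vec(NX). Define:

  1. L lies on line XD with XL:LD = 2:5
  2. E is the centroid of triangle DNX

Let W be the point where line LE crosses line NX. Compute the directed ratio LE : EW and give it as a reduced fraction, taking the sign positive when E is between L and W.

Choose coordinates N = (0, 0), D = (1, 0), X = (0, 1), H = (1, -1).
1. L lies on line XD with XL:LD = 2:5 ⇒ L = (2/7, 5/7)
2. E is the centroid of triangle DNX ⇒ E = (1/3, 1/3)
line LE meets NX at W = (0, 3)
E = L + t·(W−L) with t = -1/6, so LE:EW = -1/6:7/6

LE:EW = -1/7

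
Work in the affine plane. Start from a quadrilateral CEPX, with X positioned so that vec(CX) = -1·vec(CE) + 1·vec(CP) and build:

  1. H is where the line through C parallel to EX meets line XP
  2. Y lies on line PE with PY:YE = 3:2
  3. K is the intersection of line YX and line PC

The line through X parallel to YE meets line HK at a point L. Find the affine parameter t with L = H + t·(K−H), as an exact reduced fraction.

t = 8/13

Set C = (0, 0), E = (1, 0), P = (0, 1), X = (-1, 1); any affine frame gives the same invariant.
1. H is where the line through C parallel to EX meets line XP ⇒ H = (-2, 1)
2. Y lies on line PE with PY:YE = 3:2 ⇒ Y = (3/5, 2/5)
3. K is the intersection of line YX and line PC ⇒ K = (0, 5/8)
through X parallel to YE: direction (2/5, -2/5); meets HK at L = (-10/13, 10/13)
L = H + t·(K−H) with t = 8/13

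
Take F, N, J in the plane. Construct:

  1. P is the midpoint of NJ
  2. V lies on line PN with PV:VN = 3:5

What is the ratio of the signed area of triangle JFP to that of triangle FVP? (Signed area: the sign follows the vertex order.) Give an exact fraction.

[JFP]:[FVP] = 8/3

Assign F = (0, 0), N = (1, 0), J = (0, 1) — the answer is frame-independent, so this choice is without loss of generality.
1. P is the midpoint of NJ ⇒ P = (1/2, 1/2)
2. V lies on line PN with PV:VN = 3:5 ⇒ V = (11/16, 5/16)
2·[JFP] = 1/2, 2·[FVP] = 3/16
[JFP]:[FVP] = 1/2:3/16 = 8/3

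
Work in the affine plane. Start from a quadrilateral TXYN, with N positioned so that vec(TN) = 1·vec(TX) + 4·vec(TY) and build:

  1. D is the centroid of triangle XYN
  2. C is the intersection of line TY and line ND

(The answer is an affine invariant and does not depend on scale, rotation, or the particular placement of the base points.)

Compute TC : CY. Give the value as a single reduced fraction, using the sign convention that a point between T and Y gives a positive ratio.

Set T = (0, 0), X = (1, 0), Y = (0, 1), N = (1, 4); any affine frame gives the same invariant.
1. D is the centroid of triangle XYN ⇒ D = (2/3, 5/3)
2. C is the intersection of line TY and line ND ⇒ C = (0, -3)
C = T + t·(Y−T) with t = -3, so TC:CY = t:(1−t) = -3:4

TC:CY = -3/4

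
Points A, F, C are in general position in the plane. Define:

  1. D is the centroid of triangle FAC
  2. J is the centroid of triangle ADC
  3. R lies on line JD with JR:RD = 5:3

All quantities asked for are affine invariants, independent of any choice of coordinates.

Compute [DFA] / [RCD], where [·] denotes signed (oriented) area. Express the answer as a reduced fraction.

[DFA]:[RCD] = 8

Assign A = (0, 0), F = (1, 0), C = (0, 1) — the answer is frame-independent, so this choice is without loss of generality.
1. D is the centroid of triangle FAC ⇒ D = (1/3, 1/3)
2. J is the centroid of triangle ADC ⇒ J = (1/9, 4/9)
3. R lies on line JD with JR:RD = 5:3 ⇒ R = (1/4, 3/8)
2·[DFA] = -1/3, 2·[RCD] = -1/24
[DFA]:[RCD] = -1/3:-1/24 = 8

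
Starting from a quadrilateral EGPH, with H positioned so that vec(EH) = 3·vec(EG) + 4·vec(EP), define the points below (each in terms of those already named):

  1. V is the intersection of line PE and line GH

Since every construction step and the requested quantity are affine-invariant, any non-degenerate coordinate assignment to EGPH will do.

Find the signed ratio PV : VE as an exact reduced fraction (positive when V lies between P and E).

PV:VE = -3/2

Assign E = (0, 0), G = (1, 0), P = (0, 1), H = (3, 4) — the answer is frame-independent, so this choice is without loss of generality.
1. V is the intersection of line PE and line GH ⇒ V = (0, -2)
V = P + t·(E−P) with t = 3, so PV:VE = t:(1−t) = 3:-2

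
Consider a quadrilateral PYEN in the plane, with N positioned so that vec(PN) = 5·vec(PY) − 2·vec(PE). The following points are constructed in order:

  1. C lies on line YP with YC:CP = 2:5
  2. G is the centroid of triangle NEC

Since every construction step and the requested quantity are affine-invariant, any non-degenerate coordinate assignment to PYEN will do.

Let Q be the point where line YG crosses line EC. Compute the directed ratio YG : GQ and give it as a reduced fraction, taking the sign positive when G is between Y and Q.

Assign P = (0, 0), Y = (1, 0), E = (0, 1), N = (5, -2) — the answer is frame-independent, so this choice is without loss of generality.
1. C lies on line YP with YC:CP = 2:5 ⇒ C = (5/7, 0)
2. G is the centroid of triangle NEC ⇒ G = (40/21, -1/3)
line YG meets EC at Q = (30/49, 1/7)
G = Y + t·(Q−Y) with t = -7/3, so YG:GQ = -7/3:10/3

YG:GQ = -7/10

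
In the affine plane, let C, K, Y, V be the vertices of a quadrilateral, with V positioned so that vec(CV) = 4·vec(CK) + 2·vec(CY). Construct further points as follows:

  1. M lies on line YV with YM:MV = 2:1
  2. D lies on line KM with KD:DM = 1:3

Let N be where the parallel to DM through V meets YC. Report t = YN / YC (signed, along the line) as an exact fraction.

Work in coordinates with C = (0, 0), K = (1, 0), Y = (0, 1), V = (4, 2).
1. M lies on line YV with YM:MV = 2:1 ⇒ M = (8/3, 5/3)
2. D lies on line KM with KD:DM = 1:3 ⇒ D = (17/12, 5/12)
through V parallel to DM: direction (5/4, 5/4); meets YC at N = (0, -2)
N = Y + t·(C−Y) with t = 3

t = 3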